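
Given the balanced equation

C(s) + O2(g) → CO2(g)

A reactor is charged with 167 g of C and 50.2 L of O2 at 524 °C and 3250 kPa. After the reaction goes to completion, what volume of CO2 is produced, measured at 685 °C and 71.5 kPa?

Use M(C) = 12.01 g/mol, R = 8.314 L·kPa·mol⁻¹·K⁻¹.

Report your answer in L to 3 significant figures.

1550 L

n(C) = 167 / 12.01 = 13.91 mol
n(O2) = PV/RT = (3250 × 50.2) / (8.314 × 797.15) = 24.62 mol
For 13.91 mol C, stoichiometry requires (1/1) × 13.91 = 13.91 mol O2; 24.62 mol is available, so C is limiting.
n(CO2) = (1/1) × 13.91 = 13.91 mol
V(CO2) = nRT/P = 13.91 × 8.314 × 958.15 / 71.5 = 1550 L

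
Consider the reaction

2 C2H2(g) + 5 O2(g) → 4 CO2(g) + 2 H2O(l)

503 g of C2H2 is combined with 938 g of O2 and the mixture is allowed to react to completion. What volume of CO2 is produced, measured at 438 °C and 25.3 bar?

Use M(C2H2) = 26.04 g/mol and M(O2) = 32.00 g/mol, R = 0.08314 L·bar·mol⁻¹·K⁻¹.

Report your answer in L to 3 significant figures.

54.8 L

n(C2H2) = 503 / 26.04 = 19.32 mol
n(O2) = 938 / 32.00 = 29.31 mol
For 19.32 mol C2H2, stoichiometry requires (5/2) × 19.32 = 48.30 mol O2; 29.31 mol is available, so O2 is limiting.
n(CO2) = (4/5) × 29.31 = 23.45 mol
V(CO2) = nRT/P = 23.45 × 0.08314 × 711.15 / 25.3 = 54.80 L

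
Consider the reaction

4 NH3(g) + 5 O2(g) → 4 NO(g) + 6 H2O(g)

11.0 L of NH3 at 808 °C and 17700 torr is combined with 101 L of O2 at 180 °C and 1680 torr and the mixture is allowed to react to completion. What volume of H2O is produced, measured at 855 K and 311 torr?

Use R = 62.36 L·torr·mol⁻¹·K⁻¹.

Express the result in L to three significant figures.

n(NH3) = PV/RT = (17700 × 11.0) / (62.36 × 1081.15) = 2.888 mol
n(O2) = PV/RT = (1680 × 101) / (62.36 × 453.15) = 6.005 mol
For 2.888 mol NH3, stoichiometry requires (5/4) × 2.888 = 3.610 mol O2; 6.005 mol is available, so NH3 is limiting.
n(H2O) = (6/4) × 2.888 = 4.332 mol
V(H2O) = nRT/P = 4.332 × 62.36 × 855 / 311 = 742.7 L

743 L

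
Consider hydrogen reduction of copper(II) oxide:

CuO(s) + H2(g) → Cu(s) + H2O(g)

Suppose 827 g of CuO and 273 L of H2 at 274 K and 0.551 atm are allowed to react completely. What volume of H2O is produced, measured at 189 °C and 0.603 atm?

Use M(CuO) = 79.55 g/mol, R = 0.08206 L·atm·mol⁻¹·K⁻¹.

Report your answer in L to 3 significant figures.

n(CuO) = 827 / 79.55 = 10.40 mol
n(H2) = PV/RT = (0.551 × 273) / (0.08206 × 274) = 6.690 mol
For 10.40 mol CuO, stoichiometry requires (1/1) × 10.40 = 10.40 mol H2; 6.690 mol is available, so H2 is limiting.
n(H2O) = (1/1) × 6.690 = 6.690 mol
V(H2O) = nRT/P = 6.690 × 0.08206 × 462.15 / 0.603 = 420.7 L

421 L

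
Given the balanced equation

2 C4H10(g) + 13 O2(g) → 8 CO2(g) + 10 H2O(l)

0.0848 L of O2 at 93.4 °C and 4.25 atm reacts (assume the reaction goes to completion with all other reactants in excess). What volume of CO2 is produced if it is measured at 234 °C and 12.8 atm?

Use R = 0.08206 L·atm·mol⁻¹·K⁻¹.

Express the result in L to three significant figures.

n(O2) = PV/RT = (4.25 × 0.0848) / (0.08206 × 366.55) = 0.01198 mol
n(CO2) = (8/13) × 0.01198 = 0.007372 mol
V = nRT/P = 0.007372 × 0.08206 × 507.15 / 12.8 = 0.02397 L

0.0240 L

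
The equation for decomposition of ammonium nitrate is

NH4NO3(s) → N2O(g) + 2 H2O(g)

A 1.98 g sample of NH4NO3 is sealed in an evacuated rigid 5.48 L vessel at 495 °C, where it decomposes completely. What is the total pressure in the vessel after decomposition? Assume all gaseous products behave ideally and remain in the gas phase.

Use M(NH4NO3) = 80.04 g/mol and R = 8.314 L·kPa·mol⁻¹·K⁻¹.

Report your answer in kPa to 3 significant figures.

86.5 kPa

n(NH4NO3) = 1.98 / 80.04 = 0.02474 mol
n(gas produced) = (3/1) × 0.02474 = 0.07422 mol
P = nRT/V = 0.07422 × 8.314 × 768.15 / 5.48 = 86.50 kPa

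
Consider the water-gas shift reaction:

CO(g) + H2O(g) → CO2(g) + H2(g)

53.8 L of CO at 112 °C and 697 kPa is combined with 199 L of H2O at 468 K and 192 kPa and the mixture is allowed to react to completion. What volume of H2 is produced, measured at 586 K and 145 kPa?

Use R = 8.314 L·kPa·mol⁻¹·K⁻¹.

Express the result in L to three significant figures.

n(CO) = PV/RT = (697 × 53.8) / (8.314 × 385.15) = 11.71 mol
n(H2O) = PV/RT = (192 × 199) / (8.314 × 468) = 9.820 mol
For 11.71 mol CO, stoichiometry requires (1/1) × 11.71 = 11.71 mol H2O; 9.820 mol is available, so H2O is limiting.
n(H2) = (1/1) × 9.820 = 9.820 mol
V(H2) = nRT/P = 9.820 × 8.314 × 586 / 145 = 330.0 L

330 L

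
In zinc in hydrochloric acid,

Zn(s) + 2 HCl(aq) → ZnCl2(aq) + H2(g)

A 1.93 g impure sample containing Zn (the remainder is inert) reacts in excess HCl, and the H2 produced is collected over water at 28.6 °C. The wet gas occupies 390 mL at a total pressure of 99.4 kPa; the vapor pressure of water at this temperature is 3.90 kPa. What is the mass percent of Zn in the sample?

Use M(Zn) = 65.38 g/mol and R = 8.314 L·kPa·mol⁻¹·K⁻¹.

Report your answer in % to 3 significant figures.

50.3 %

P(H2) = 99.4 − 3.90 = 95.50 kPa
n(H2) = PV/RT = (95.50 × 0.3900) / (8.314 × 301.75) = 0.01485 mol
n(Zn) = (1/1) × 0.01485 = 0.01485 mol
m(Zn) = 0.01485 × 65.38 = 0.9709 g
%Zn = 0.9709 / 1.93 × 100 = 50.31%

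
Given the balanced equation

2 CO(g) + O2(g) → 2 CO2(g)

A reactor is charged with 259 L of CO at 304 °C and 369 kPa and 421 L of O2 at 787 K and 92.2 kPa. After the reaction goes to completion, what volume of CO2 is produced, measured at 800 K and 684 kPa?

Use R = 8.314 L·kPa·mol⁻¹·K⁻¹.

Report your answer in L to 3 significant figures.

n(CO) = PV/RT = (369 × 259) / (8.314 × 577.15) = 19.92 mol
n(O2) = PV/RT = (92.2 × 421) / (8.314 × 787) = 5.932 mol
For 19.92 mol CO, stoichiometry requires (1/2) × 19.92 = 9.960 mol O2; 5.932 mol is available, so O2 is limiting.
n(CO2) = (2/1) × 5.932 = 11.86 mol
V(CO2) = nRT/P = 11.86 × 8.314 × 800 / 684 = 115.3 L

115 L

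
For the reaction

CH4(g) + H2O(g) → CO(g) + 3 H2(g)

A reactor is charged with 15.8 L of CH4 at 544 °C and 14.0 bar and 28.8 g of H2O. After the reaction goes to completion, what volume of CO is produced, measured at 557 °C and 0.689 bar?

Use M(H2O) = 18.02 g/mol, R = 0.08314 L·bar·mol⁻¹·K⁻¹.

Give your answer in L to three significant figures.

n(CH4) = PV/RT = (14.0 × 15.8) / (0.08314 × 817.15) = 3.256 mol
n(H2O) = 28.8 / 18.02 = 1.598 mol
For 3.256 mol CH4, stoichiometry requires (1/1) × 3.256 = 3.256 mol H2O; 1.598 mol is available, so H2O is limiting.
n(CO) = (1/1) × 1.598 = 1.598 mol
V(CO) = nRT/P = 1.598 × 0.08314 × 830.15 / 0.689 = 160.1 L

160 L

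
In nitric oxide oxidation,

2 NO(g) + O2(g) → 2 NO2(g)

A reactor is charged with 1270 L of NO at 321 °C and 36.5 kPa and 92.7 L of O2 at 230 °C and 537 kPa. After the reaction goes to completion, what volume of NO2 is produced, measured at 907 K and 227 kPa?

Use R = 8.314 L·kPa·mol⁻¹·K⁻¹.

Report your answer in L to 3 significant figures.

312 L

n(NO) = PV/RT = (36.5 × 1270) / (8.314 × 594.15) = 9.384 mol
n(O2) = PV/RT = (537 × 92.7) / (8.314 × 503.15) = 11.90 mol
For 9.384 mol NO, stoichiometry requires (1/2) × 9.384 = 4.692 mol O2; 11.90 mol is available, so NO is limiting.
n(NO2) = (2/2) × 9.384 = 9.384 mol
V(NO2) = nRT/P = 9.384 × 8.314 × 907 / 227 = 311.7 L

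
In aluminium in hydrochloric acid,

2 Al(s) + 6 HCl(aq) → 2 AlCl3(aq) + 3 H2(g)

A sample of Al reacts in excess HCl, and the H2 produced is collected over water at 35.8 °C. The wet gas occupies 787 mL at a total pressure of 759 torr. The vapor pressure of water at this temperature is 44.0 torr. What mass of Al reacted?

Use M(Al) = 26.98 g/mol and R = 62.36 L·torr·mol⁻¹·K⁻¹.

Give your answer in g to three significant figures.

0.525 g

P(H2) = 759 − 44.0 = 715.0 torr
n(H2) = PV/RT = (715.0 × 0.7870) / (62.36 × 308.95) = 0.02921 mol
n(Al) = (2/3) × 0.02921 = 0.01947 mol
m(Al) = 0.01947 × 26.98 = 0.5253 g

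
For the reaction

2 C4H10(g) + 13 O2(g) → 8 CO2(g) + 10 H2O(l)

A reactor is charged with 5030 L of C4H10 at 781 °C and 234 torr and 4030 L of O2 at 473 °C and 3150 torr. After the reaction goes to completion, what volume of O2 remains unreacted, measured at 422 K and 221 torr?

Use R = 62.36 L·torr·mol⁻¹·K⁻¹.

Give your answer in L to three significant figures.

n(C4H10) = PV/RT = (234 × 5030) / (62.36 × 1054.15) = 17.91 mol
n(O2) = PV/RT = (3150 × 4030) / (62.36 × 746.15) = 272.8 mol
For 17.91 mol C4H10, stoichiometry requires (13/2) × 17.91 = 116.4 mol O2; 272.8 mol is available, so C4H10 is limiting.
n(O2) consumed = (13/2) × 17.91 = 116.4 mol; remaining = 272.8 − 116.4 = 156.4 mol
V(O2) = nRT/P = 156.4 × 62.36 × 422 / 221 = 18620 L

18600 L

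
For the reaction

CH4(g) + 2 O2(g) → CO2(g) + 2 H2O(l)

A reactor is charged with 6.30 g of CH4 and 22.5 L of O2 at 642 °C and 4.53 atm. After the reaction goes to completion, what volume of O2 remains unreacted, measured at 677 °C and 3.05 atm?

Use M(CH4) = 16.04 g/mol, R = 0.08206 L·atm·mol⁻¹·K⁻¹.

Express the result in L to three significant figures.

14.6 L

n(CH4) = 6.30 / 16.04 = 0.3928 mol
n(O2) = PV/RT = (4.53 × 22.5) / (0.08206 × 915.15) = 1.357 mol
For 0.3928 mol CH4, stoichiometry requires (2/1) × 0.3928 = 0.7856 mol O2; 1.357 mol is available, so CH4 is limiting.
n(O2) consumed = (2/1) × 0.3928 = 0.7856 mol; remaining = 1.357 − 0.7856 = 0.5714 mol
V(O2) = nRT/P = 0.5714 × 0.08206 × 950.15 / 3.05 = 14.61 L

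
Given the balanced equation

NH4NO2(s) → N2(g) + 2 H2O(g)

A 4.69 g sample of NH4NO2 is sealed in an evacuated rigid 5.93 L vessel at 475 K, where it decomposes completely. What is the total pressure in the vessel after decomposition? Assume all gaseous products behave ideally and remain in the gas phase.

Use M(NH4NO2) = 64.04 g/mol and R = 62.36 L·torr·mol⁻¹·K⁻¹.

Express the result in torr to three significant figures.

n(NH4NO2) = 4.69 / 64.04 = 0.07324 mol
n(gas produced) = (3/1) × 0.07324 = 0.2197 mol
P = nRT/V = 0.2197 × 62.36 × 475 / 5.93 = 1097 torr

1100 torr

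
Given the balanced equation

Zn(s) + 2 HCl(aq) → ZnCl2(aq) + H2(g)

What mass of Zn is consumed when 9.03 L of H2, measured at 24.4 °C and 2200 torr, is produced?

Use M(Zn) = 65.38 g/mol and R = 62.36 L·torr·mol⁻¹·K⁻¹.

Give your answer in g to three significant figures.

70.0 g

n(H2) = PV/RT = (2200 × 9.03) / (62.36 × 297.55) = 1.071 mol
n(Zn) = (1/1) × 1.071 = 1.071 mol
m(Zn) = 1.071 × 65.38 = 70.02 g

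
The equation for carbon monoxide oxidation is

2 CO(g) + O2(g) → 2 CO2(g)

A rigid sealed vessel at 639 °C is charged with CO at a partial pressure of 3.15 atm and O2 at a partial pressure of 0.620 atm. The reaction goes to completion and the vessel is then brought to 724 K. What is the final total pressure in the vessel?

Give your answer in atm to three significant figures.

2.50 atm

With V and T fixed, P_i ∝ n_i, so the mole ratios apply directly to partial pressures at 639 °C.
P(O2) required for 3.15 atm of CO = (1/2) × 3.15 = 1.575 atm; available 0.620 atm, so O2 is limiting.
P(CO) remaining = 3.15 − (2/1) × 0.620 = 1.910 atm
P(gaseous products) = (2)/1 × 0.620 = 1.240 atm
P_total at 639 °C = 1.910 + 1.240 = 3.150 atm
Scaling to 724 K: P = 3.150 × 724/912.15 = 2.500 atm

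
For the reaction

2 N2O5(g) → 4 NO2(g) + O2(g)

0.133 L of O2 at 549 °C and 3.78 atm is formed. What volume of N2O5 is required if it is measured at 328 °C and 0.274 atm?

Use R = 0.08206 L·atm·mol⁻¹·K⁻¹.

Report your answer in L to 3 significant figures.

2.68 L

n(O2) = PV/RT = (3.78 × 0.133) / (0.08206 × 822.15) = 0.007452 mol
n(N2O5) = (2/1) × 0.007452 = 0.01490 mol
V = nRT/P = 0.01490 × 0.08206 × 601.15 / 0.274 = 2.683 L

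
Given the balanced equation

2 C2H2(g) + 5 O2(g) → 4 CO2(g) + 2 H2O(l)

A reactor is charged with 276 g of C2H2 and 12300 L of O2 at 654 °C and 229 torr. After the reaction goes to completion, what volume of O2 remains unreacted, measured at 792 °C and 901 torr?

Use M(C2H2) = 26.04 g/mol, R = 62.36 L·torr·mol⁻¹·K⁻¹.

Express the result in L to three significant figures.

n(C2H2) = 276 / 26.04 = 10.60 mol
n(O2) = PV/RT = (229 × 12300) / (62.36 × 927.15) = 48.72 mol
For 10.60 mol C2H2, stoichiometry requires (5/2) × 10.60 = 26.50 mol O2; 48.72 mol is available, so C2H2 is limiting.
n(O2) consumed = (5/2) × 10.60 = 26.50 mol; remaining = 48.72 − 26.50 = 22.22 mol
V(O2) = nRT/P = 22.22 × 62.36 × 1065.15 / 901 = 1638 L

1640 L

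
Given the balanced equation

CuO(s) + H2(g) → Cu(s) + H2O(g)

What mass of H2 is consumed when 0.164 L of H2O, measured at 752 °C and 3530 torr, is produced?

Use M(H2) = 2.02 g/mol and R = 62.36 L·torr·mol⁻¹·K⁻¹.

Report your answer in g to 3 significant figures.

0.0183 g

n(H2O) = PV/RT = (3530 × 0.164) / (62.36 × 1025.15) = 0.009056 mol
n(H2) = (1/1) × 0.009056 = 0.009056 mol
m(H2) = 0.009056 × 2.02 = 0.01829 g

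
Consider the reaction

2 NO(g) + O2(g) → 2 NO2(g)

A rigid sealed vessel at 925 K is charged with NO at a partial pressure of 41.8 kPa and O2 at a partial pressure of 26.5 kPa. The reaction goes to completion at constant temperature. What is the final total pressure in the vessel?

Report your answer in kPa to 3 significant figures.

At constant V, partial pressures at 925 K are proportional to moles, so apply stoichiometry directly to pressures.
P(O2) required for 41.8 kPa of NO = (1/2) × 41.8 = 20.90 kPa; available 26.5 kPa, so NO is limiting.
P(O2) remaining = 26.5 − (1/2) × 41.8 = 5.600 kPa
P(gaseous products) = (2)/2 × 41.8 = 41.80 kPa
P_total at 925 K = 5.600 + 41.80 = 47.40 kPa

47.4 kPa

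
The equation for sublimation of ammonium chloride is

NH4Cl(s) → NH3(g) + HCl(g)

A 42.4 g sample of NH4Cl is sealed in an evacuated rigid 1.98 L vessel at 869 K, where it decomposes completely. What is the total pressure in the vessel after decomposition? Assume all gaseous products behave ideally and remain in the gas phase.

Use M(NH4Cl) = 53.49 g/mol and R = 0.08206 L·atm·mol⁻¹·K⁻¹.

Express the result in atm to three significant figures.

n(NH4Cl) = 42.4 / 53.49 = 0.7927 mol
n(gas produced) = (2/1) × 0.7927 = 1.585 mol
P = nRT/V = 1.585 × 0.08206 × 869 / 1.98 = 57.08 atm

57.1 atm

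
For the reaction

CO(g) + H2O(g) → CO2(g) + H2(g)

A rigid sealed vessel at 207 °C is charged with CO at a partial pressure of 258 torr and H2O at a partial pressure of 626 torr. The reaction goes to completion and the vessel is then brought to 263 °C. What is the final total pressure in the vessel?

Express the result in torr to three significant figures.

With V and T fixed, P_i ∝ n_i, so the mole ratios apply directly to partial pressures at 207 °C.
P(H2O) required for 258 torr of CO = (1/1) × 258 = 258.0 torr; available 626 torr, so CO is limiting.
P(H2O) remaining = 626 − (1/1) × 258 = 368.0 torr
P(gaseous products) = (1+1)/1 × 258 = 516.0 torr
P_total at 207 °C = 368.0 + 516.0 = 884.0 torr
Scaling to 263 °C: P = 884.0 × 536.15/480.15 = 987.1 torr

987 torr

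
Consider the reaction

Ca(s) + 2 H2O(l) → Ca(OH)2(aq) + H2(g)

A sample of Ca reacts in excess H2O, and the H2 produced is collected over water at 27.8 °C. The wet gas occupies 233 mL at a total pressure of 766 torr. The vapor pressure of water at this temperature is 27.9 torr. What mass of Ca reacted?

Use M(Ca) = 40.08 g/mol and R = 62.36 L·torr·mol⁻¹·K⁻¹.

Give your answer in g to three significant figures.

0.367 g

P(H2) = 766 − 27.9 = 738.1 torr
n(H2) = PV/RT = (738.1 × 0.2330) / (62.36 × 300.95) = 0.009164 mol
n(Ca) = (1/1) × 0.009164 = 0.009164 mol
m(Ca) = 0.009164 × 40.08 = 0.3673 g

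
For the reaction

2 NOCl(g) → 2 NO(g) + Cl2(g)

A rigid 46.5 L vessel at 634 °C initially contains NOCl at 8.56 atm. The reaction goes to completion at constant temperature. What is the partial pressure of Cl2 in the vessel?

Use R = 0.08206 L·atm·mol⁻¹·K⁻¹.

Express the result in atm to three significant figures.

4.28 atm

n(NOCl)₀ = PV/RT = (8.56 × 46.5) / (0.08206 × 907.15) = 5.347 mol
n(Cl2) = (1/2) × 5.347 = 2.674 mol
P(Cl2) = nRT/V = 2.674 × 0.08206 × 907.15 / 46.5 = 4.281 atm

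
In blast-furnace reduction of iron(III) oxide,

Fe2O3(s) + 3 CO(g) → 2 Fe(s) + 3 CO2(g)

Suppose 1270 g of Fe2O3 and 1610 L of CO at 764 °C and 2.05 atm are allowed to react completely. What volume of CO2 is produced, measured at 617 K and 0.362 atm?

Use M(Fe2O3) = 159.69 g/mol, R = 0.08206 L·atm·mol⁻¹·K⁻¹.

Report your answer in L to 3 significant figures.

n(Fe2O3) = 1270 / 159.69 = 7.953 mol
n(CO) = PV/RT = (2.05 × 1610) / (0.08206 × 1037.15) = 38.78 mol
For 7.953 mol Fe2O3, stoichiometry requires (3/1) × 7.953 = 23.86 mol CO; 38.78 mol is available, so Fe2O3 is limiting.
n(CO2) = (3/1) × 7.953 = 23.86 mol
V(CO2) = nRT/P = 23.86 × 0.08206 × 617 / 0.362 = 3337 L

3340 L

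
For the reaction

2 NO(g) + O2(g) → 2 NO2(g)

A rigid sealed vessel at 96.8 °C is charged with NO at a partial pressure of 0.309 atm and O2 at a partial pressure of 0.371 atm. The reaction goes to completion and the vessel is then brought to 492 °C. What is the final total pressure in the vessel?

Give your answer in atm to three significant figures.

1.09 atm

Because the vessel is rigid and T is held at 96.8 °C, work the stoichiometry in partial pressures (P_i = n_iRT/V).
P(O2) required for 0.309 atm of NO = (1/2) × 0.309 = 0.1545 atm; available 0.371 atm, so NO is limiting.
P(O2) remaining = 0.371 − (1/2) × 0.309 = 0.2165 atm
P(gaseous products) = (2)/2 × 0.309 = 0.3090 atm
P_total at 96.8 °C = 0.2165 + 0.3090 = 0.5255 atm
Scaling to 492 °C: P = 0.5255 × 765.15/369.95 = 1.087 atm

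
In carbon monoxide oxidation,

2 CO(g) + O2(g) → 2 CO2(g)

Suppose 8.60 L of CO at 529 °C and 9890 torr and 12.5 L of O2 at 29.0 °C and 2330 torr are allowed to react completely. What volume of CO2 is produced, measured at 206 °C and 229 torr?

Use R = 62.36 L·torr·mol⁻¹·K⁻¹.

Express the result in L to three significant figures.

n(CO) = PV/RT = (9890 × 8.60) / (62.36 × 802.15) = 1.700 mol
n(O2) = PV/RT = (2330 × 12.5) / (62.36 × 302.15) = 1.546 mol
For 1.700 mol CO, stoichiometry requires (1/2) × 1.700 = 0.8500 mol O2; 1.546 mol is available, so CO is limiting.
n(CO2) = (2/2) × 1.700 = 1.700 mol
V(CO2) = nRT/P = 1.700 × 62.36 × 479.15 / 229 = 221.8 L

222 L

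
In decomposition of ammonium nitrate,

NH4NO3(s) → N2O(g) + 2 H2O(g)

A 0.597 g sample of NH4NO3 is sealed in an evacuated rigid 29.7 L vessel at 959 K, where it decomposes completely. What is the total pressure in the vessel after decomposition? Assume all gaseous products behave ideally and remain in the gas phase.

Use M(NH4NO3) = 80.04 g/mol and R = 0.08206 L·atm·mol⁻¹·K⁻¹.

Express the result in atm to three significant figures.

0.0593 atm

n(NH4NO3) = 0.597 / 80.04 = 0.007459 mol
n(gas produced) = (3/1) × 0.007459 = 0.02238 mol
P = nRT/V = 0.02238 × 0.08206 × 959 / 29.7 = 0.05930 atm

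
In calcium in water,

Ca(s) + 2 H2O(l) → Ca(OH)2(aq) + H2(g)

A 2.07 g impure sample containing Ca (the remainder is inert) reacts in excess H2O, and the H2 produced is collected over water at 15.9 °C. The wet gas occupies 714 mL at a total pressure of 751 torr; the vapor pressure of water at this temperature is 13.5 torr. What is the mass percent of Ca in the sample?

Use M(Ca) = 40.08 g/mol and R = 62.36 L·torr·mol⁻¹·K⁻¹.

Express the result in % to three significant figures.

56.6 %

P(H2) = 751 − 13.5 = 737.5 torr
n(H2) = PV/RT = (737.5 × 0.7140) / (62.36 × 289.05) = 0.02921 mol
n(Ca) = (1/1) × 0.02921 = 0.02921 mol
m(Ca) = 0.02921 × 40.08 = 1.171 g
%Ca = 1.171 / 2.07 × 100 = 56.57%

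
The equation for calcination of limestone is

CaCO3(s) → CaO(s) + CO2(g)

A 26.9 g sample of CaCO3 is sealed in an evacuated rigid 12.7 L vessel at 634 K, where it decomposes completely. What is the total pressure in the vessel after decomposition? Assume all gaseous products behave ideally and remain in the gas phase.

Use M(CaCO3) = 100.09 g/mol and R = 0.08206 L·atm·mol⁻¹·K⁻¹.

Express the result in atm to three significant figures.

1.10 atm

n(CaCO3) = 26.9 / 100.09 = 0.2688 mol
n(gas produced) = (1/1) × 0.2688 = 0.2688 mol
P = nRT/V = 0.2688 × 0.08206 × 634 / 12.7 = 1.101 atm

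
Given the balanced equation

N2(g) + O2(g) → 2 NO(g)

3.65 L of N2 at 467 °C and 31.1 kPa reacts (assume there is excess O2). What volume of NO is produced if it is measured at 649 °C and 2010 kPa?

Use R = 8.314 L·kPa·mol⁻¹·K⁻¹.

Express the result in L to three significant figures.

0.141 L

n(N2) = PV/RT = (31.1 × 3.65) / (8.314 × 740.15) = 0.01845 mol
n(NO) = (2/1) × 0.01845 = 0.03690 mol
V = nRT/P = 0.03690 × 8.314 × 922.15 / 2010 = 0.1407 L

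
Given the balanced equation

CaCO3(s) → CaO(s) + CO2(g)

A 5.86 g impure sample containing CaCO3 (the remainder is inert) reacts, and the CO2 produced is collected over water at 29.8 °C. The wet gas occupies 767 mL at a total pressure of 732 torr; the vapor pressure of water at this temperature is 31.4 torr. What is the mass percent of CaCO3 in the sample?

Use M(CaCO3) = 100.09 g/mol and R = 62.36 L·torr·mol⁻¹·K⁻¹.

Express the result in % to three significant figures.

48.6 %

P(CO2) = 732 − 31.4 = 700.6 torr
n(CO2) = PV/RT = (700.6 × 0.7670) / (62.36 × 302.95) = 0.02844 mol
n(CaCO3) = (1/1) × 0.02844 = 0.02844 mol
m(CaCO3) = 0.02844 × 100.09 = 2.847 g
%CaCO3 = 2.847 / 5.86 × 100 = 48.58%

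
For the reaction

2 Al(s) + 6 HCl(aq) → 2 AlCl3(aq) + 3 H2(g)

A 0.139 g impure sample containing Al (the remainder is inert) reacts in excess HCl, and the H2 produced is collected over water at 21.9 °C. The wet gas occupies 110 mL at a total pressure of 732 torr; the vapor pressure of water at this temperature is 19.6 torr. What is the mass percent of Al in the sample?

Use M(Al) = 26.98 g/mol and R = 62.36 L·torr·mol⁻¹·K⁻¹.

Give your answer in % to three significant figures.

55.1 %

P(H2) = 732 − 19.6 = 712.4 torr
n(H2) = PV/RT = (712.4 × 0.1100) / (62.36 × 295.05) = 0.004259 mol
n(Al) = (2/3) × 0.004259 = 0.002839 mol
m(Al) = 0.002839 × 26.98 = 0.07660 g
%Al = 0.07660 / 0.139 × 100 = 55.11%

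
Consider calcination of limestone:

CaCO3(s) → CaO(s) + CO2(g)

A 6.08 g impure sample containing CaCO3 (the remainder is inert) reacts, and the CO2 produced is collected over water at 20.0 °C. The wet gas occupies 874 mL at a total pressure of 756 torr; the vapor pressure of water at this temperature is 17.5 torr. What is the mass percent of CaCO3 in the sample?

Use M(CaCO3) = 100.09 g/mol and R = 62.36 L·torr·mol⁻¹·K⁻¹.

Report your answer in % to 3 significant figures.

P(CO2) = 756 − 17.5 = 738.5 torr
n(CO2) = PV/RT = (738.5 × 0.8740) / (62.36 × 293.15) = 0.03531 mol
n(CaCO3) = (1/1) × 0.03531 = 0.03531 mol
m(CaCO3) = 0.03531 × 100.09 = 3.534 g
%CaCO3 = 3.534 / 6.08 × 100 = 58.12%

58.1 %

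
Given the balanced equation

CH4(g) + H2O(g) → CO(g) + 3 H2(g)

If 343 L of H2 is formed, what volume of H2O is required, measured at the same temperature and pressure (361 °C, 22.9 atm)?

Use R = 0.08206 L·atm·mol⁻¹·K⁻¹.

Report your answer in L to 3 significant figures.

At constant T and P, gas volumes are in the mole ratio: V(H2O) = (1/3) × 343 = 114.3 L

114 L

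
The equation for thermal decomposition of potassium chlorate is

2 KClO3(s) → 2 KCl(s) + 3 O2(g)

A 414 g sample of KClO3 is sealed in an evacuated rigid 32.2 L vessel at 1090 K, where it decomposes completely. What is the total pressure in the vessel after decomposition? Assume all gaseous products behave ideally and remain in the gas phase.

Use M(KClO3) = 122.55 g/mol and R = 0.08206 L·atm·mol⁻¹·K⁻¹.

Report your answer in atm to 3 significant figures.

14.1 atm

n(KClO3) = 414 / 122.55 = 3.378 mol
n(gas produced) = (3/2) × 3.378 = 5.067 mol
P = nRT/V = 5.067 × 0.08206 × 1090 / 32.2 = 14.08 atm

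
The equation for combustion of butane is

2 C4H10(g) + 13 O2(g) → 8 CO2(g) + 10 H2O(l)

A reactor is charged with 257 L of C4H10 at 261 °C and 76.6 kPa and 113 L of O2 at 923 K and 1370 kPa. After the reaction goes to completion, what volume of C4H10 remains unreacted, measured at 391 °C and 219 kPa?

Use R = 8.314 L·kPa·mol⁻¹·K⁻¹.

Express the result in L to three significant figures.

n(C4H10) = PV/RT = (76.6 × 257) / (8.314 × 534.15) = 4.433 mol
n(O2) = PV/RT = (1370 × 113) / (8.314 × 923) = 20.17 mol
For 4.433 mol C4H10, stoichiometry requires (13/2) × 4.433 = 28.81 mol O2; 20.17 mol is available, so O2 is limiting.
n(C4H10) consumed = (2/13) × 20.17 = 3.103 mol; remaining = 4.433 − 3.103 = 1.330 mol
V(C4H10) = nRT/P = 1.330 × 8.314 × 664.15 / 219 = 33.53 L

33.5 L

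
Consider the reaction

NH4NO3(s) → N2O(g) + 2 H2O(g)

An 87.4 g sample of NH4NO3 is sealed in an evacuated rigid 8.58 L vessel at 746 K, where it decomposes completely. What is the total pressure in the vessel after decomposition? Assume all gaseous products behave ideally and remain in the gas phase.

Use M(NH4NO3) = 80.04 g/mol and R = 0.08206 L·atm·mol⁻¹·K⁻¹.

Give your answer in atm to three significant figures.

n(NH4NO3) = 87.4 / 80.04 = 1.092 mol
n(gas produced) = (3/1) × 1.092 = 3.276 mol
P = nRT/V = 3.276 × 0.08206 × 746 / 8.58 = 23.37 atm

23.4 atm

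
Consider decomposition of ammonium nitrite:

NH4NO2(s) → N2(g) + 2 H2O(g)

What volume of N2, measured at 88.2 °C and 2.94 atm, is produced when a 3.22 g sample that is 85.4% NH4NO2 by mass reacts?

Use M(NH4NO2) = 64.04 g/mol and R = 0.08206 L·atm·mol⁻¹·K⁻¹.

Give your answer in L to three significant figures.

mass of NH4NO2 = 3.22 × 85.4/100 = 2.750 g
n(NH4NO2) = 2.750 / 64.04 = 0.04294 mol
n(N2) = (1/1) × 0.04294 = 0.04294 mol
V = nRT/P = 0.04294 × 0.08206 × 361.35 / 2.94 = 0.4331 L

0.433 L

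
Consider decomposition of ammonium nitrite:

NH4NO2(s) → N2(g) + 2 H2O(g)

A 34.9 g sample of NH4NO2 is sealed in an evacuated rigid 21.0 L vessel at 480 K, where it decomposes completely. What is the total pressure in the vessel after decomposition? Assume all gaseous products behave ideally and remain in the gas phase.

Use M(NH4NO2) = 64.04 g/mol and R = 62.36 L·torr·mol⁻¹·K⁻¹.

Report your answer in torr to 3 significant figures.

2330 torr

n(NH4NO2) = 34.9 / 64.04 = 0.5450 mol
n(gas produced) = (3/1) × 0.5450 = 1.635 mol
P = nRT/V = 1.635 × 62.36 × 480 / 21.0 = 2330 torr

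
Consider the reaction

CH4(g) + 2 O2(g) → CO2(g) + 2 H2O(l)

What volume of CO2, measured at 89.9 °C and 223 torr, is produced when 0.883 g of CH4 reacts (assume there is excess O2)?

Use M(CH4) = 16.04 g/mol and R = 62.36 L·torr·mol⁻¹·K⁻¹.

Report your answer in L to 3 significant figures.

5.59 L

n(CH4) = 0.8830 / 16.04 = 0.05505 mol
n(CO2) = (1/1) × 0.05505 = 0.05505 mol
V = nRT/P = 0.05505 × 62.36 × 363.05 / 223 = 5.589 L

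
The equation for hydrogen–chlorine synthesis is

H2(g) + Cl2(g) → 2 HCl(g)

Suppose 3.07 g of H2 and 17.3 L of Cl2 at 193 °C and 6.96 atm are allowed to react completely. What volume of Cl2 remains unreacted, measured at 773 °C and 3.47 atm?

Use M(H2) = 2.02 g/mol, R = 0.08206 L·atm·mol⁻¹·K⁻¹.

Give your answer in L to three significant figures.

n(H2) = 3.07 / 2.02 = 1.520 mol
n(Cl2) = PV/RT = (6.96 × 17.3) / (0.08206 × 466.15) = 3.148 mol
For 1.520 mol H2, stoichiometry requires (1/1) × 1.520 = 1.520 mol Cl2; 3.148 mol is available, so H2 is limiting.
n(Cl2) consumed = (1/1) × 1.520 = 1.520 mol; remaining = 3.148 − 1.520 = 1.628 mol
V(Cl2) = nRT/P = 1.628 × 0.08206 × 1046.15 / 3.47 = 40.28 L

40.3 L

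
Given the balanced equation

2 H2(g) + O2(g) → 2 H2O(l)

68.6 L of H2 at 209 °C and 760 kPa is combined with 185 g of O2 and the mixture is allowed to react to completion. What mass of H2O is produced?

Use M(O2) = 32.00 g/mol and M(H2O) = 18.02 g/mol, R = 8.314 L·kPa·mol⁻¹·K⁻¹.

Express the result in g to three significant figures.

208 g

n(H2) = PV/RT = (760 × 68.6) / (8.314 × 482.15) = 13.01 mol
n(O2) = 185 / 32.00 = 5.781 mol
For 13.01 mol H2, stoichiometry requires (1/2) × 13.01 = 6.505 mol O2; 5.781 mol is available, so O2 is limiting.
n(H2O) = (2/1) × 5.781 = 11.56 mol
m(H2O) = 11.56 × 18.02 = 208.3 g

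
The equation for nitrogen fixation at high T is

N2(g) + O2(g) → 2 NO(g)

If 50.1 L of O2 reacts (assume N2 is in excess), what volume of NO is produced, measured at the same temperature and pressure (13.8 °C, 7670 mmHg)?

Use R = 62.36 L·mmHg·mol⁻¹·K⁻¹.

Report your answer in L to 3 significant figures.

At constant T and P, gas volumes are in the mole ratio: V(NO) = (2/1) × 50.1 = 100.2 L

100 L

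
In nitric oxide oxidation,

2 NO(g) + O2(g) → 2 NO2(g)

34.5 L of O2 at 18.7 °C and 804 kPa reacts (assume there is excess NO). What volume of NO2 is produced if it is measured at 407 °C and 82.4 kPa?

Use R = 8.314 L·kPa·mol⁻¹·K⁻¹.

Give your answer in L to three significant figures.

n(O2) = PV/RT = (804 × 34.5) / (8.314 × 291.85) = 11.43 mol
n(NO2) = (2/1) × 11.43 = 22.86 mol
V = nRT/P = 22.86 × 8.314 × 680.15 / 82.4 = 1569 L

1570 L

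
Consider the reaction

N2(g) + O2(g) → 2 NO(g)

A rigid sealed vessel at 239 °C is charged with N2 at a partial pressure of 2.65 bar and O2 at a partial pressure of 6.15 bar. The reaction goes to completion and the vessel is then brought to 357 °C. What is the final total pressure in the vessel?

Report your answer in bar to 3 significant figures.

10.8 bar

At constant V, partial pressures at 239 °C are proportional to moles, so apply stoichiometry directly to pressures.
P(O2) required for 2.65 bar of N2 = (1/1) × 2.65 = 2.650 bar; available 6.15 bar, so N2 is limiting.
P(O2) remaining = 6.15 − (1/1) × 2.65 = 3.500 bar
P(gaseous products) = (2)/1 × 2.65 = 5.300 bar
P_total at 239 °C = 3.500 + 5.300 = 8.800 bar
Scaling to 357 °C: P = 8.800 × 630.15/512.15 = 10.83 bar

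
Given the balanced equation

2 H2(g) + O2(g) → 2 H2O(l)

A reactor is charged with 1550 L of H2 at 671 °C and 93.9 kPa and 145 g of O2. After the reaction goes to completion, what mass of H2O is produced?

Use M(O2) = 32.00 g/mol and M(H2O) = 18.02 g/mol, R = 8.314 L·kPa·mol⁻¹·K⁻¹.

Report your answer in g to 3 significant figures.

n(H2) = PV/RT = (93.9 × 1550) / (8.314 × 944.15) = 18.54 mol
n(O2) = 145 / 32.00 = 4.531 mol
For 18.54 mol H2, stoichiometry requires (1/2) × 18.54 = 9.270 mol O2; 4.531 mol is available, so O2 is limiting.
n(H2O) = (2/1) × 4.531 = 9.062 mol
m(H2O) = 9.062 × 18.02 = 163.3 g

163 g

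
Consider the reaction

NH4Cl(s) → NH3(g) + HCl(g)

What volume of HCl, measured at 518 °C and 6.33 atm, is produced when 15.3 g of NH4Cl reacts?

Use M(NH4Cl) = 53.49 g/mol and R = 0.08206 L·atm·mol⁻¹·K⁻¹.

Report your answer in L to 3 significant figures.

n(NH4Cl) = 15.30 / 53.49 = 0.2860 mol
n(HCl) = (1/1) × 0.2860 = 0.2860 mol
V = nRT/P = 0.2860 × 0.08206 × 791.15 / 6.33 = 2.933 L

2.93 L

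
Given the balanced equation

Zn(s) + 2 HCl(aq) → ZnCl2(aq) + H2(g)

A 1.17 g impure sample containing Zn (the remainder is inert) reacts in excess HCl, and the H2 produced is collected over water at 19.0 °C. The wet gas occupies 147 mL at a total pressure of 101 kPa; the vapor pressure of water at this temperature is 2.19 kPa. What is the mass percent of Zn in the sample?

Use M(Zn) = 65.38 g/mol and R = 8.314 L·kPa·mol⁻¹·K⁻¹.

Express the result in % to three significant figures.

33.4 %

P(H2) = 101 − 2.19 = 98.81 kPa
n(H2) = PV/RT = (98.81 × 0.1470) / (8.314 × 292.15) = 0.005980 mol
n(Zn) = (1/1) × 0.005980 = 0.005980 mol
m(Zn) = 0.005980 × 65.38 = 0.3910 g
%Zn = 0.3910 / 1.17 × 100 = 33.42%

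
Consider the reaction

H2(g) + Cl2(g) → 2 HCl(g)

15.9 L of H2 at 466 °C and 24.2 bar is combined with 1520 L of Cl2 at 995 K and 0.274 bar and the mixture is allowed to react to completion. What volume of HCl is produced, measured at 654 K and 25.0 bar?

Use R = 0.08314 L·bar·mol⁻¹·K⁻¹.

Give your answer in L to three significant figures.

21.9 L

n(H2) = PV/RT = (24.2 × 15.9) / (0.08314 × 739.15) = 6.261 mol
n(Cl2) = PV/RT = (0.274 × 1520) / (0.08314 × 995) = 5.035 mol
For 6.261 mol H2, stoichiometry requires (1/1) × 6.261 = 6.261 mol Cl2; 5.035 mol is available, so Cl2 is limiting.
n(HCl) = (2/1) × 5.035 = 10.07 mol
V(HCl) = nRT/P = 10.07 × 0.08314 × 654 / 25.0 = 21.90 L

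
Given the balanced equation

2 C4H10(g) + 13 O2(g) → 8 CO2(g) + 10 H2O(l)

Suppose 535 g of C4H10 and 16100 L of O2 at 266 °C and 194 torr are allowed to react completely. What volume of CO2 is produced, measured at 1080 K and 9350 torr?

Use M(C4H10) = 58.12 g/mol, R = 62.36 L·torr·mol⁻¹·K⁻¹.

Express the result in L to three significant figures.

n(C4H10) = 535 / 58.12 = 9.205 mol
n(O2) = PV/RT = (194 × 16100) / (62.36 × 539.15) = 92.90 mol
For 9.205 mol C4H10, stoichiometry requires (13/2) × 9.205 = 59.83 mol O2; 92.90 mol is available, so C4H10 is limiting.
n(CO2) = (8/2) × 9.205 = 36.82 mol
V(CO2) = nRT/P = 36.82 × 62.36 × 1080 / 9350 = 265.2 L

265 L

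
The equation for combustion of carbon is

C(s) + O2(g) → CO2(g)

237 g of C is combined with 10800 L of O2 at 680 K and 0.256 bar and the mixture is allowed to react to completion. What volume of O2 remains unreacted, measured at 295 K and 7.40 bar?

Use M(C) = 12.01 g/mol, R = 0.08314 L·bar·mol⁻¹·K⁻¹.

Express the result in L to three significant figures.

n(C) = 237 / 12.01 = 19.73 mol
n(O2) = PV/RT = (0.256 × 10800) / (0.08314 × 680) = 48.90 mol
For 19.73 mol C, stoichiometry requires (1/1) × 19.73 = 19.73 mol O2; 48.90 mol is available, so C is limiting.
n(O2) consumed = (1/1) × 19.73 = 19.73 mol; remaining = 48.90 − 19.73 = 29.17 mol
V(O2) = nRT/P = 29.17 × 0.08314 × 295 / 7.40 = 96.68 L

96.7 L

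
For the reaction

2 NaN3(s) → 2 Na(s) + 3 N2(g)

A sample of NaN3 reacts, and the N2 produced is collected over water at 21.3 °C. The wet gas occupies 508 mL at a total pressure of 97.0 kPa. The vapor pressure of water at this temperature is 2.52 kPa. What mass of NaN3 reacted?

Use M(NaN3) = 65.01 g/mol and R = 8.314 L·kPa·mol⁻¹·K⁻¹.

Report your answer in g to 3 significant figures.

P(N2) = 97.0 − 2.52 = 94.48 kPa
n(N2) = PV/RT = (94.48 × 0.5080) / (8.314 × 294.45) = 0.01961 mol
n(NaN3) = (2/3) × 0.01961 = 0.01307 mol
m(NaN3) = 0.01307 × 65.01 = 0.8497 g

0.850 g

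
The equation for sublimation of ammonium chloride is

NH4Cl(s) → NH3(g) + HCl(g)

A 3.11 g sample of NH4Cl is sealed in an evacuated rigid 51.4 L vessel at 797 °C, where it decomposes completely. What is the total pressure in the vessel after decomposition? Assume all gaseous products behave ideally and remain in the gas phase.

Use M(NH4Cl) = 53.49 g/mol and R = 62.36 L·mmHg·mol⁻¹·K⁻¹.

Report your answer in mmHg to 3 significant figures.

151 mmHg

n(NH4Cl) = 3.11 / 53.49 = 0.05814 mol
n(gas produced) = (2/1) × 0.05814 = 0.1163 mol
P = nRT/V = 0.1163 × 62.36 × 1070.15 / 51.4 = 151.0 mmHg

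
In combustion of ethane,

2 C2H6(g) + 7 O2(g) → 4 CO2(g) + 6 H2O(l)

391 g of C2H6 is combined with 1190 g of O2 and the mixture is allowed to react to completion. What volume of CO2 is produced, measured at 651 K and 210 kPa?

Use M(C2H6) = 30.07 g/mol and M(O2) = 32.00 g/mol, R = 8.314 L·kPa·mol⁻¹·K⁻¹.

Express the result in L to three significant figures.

n(C2H6) = 391 / 30.07 = 13.00 mol
n(O2) = 1190 / 32.00 = 37.19 mol
For 13.00 mol C2H6, stoichiometry requires (7/2) × 13.00 = 45.50 mol O2; 37.19 mol is available, so O2 is limiting.
n(CO2) = (4/7) × 37.19 = 21.25 mol
V(CO2) = nRT/P = 21.25 × 8.314 × 651 / 210 = 547.7 L

548 L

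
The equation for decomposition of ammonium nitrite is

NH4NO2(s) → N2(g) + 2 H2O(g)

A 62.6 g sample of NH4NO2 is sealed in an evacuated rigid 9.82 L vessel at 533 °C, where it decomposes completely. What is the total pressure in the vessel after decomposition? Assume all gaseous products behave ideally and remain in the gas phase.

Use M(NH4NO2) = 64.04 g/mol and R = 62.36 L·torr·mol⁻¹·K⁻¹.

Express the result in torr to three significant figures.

n(NH4NO2) = 62.6 / 64.04 = 0.9775 mol
n(gas produced) = (3/1) × 0.9775 = 2.933 mol
P = nRT/V = 2.933 × 62.36 × 806.15 / 9.82 = 15010 torr

15000 torr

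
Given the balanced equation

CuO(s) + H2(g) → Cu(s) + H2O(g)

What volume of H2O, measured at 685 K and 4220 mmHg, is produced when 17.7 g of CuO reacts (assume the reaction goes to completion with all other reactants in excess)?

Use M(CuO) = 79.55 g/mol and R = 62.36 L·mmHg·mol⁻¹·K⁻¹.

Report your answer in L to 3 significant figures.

2.25 L

n(CuO) = 17.70 / 79.55 = 0.2225 mol
n(H2O) = (1/1) × 0.2225 = 0.2225 mol
V = nRT/P = 0.2225 × 62.36 × 685 / 4220 = 2.252 L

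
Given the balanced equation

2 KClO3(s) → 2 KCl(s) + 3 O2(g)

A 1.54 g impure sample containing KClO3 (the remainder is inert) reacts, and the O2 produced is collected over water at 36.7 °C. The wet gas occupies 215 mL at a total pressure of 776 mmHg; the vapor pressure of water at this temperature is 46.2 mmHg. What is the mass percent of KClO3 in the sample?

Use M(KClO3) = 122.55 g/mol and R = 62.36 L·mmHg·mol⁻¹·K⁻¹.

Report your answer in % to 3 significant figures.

43.1 %

P(O2) = 776 − 46.2 = 729.8 mmHg
n(O2) = PV/RT = (729.8 × 0.2150) / (62.36 × 309.85) = 0.008121 mol
n(KClO3) = (2/3) × 0.008121 = 0.005414 mol
m(KClO3) = 0.005414 × 122.55 = 0.6635 g
%KClO3 = 0.6635 / 1.54 × 100 = 43.08%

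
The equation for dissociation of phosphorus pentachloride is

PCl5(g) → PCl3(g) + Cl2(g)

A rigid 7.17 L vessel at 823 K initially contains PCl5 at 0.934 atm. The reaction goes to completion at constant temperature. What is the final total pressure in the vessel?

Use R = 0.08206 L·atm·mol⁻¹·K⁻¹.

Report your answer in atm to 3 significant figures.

1.87 atm

At constant T and V, P ∝ n(gas): 1 mol gas → 2 mol gas.
P_final = (2/1) × 0.934 = 1.868 atm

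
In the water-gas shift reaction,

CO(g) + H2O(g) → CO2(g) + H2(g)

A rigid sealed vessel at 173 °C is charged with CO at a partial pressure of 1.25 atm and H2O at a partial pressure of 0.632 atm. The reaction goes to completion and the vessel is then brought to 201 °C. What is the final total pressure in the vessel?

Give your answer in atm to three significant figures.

With V and T fixed, P_i ∝ n_i, so the mole ratios apply directly to partial pressures at 173 °C.
P(H2O) required for 1.25 atm of CO = (1/1) × 1.25 = 1.250 atm; available 0.632 atm, so H2O is limiting.
P(CO) remaining = 1.25 − (1/1) × 0.632 = 0.6180 atm
P(gaseous products) = (1+1)/1 × 0.632 = 1.264 atm
P_total at 173 °C = 0.6180 + 1.264 = 1.882 atm
Scaling to 201 °C: P = 1.882 × 474.15/446.15 = 2.000 atm

2.00 atm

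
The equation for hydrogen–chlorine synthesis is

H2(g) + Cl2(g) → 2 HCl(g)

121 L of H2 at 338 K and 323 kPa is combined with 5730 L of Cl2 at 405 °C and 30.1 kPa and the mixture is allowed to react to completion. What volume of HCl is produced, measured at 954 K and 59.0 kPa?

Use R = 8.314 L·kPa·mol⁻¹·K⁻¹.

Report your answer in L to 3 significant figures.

n(H2) = PV/RT = (323 × 121) / (8.314 × 338) = 13.91 mol
n(Cl2) = PV/RT = (30.1 × 5730) / (8.314 × 678.15) = 30.59 mol
For 13.91 mol H2, stoichiometry requires (1/1) × 13.91 = 13.91 mol Cl2; 30.59 mol is available, so H2 is limiting.
n(HCl) = (2/1) × 13.91 = 27.82 mol
V(HCl) = nRT/P = 27.82 × 8.314 × 954 / 59.0 = 3740 L

3740 L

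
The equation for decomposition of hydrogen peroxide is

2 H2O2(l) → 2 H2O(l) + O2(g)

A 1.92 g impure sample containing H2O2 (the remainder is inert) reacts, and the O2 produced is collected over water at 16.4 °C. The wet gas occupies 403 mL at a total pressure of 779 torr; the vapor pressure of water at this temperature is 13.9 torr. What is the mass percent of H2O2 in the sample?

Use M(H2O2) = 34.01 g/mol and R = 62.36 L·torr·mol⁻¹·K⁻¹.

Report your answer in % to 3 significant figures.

60.5 %

P(O2) = 779 − 13.9 = 765.1 torr
n(O2) = PV/RT = (765.1 × 0.4030) / (62.36 × 289.55) = 0.01708 mol
n(H2O2) = (2/1) × 0.01708 = 0.03416 mol
m(H2O2) = 0.03416 × 34.01 = 1.162 g
%H2O2 = 1.162 / 1.92 × 100 = 60.52%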